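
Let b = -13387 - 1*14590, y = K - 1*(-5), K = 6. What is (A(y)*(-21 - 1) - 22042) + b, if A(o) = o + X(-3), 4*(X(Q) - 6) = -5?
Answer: -100731/2 ≈ -50366.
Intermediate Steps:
X(Q) = 19/4 (X(Q) = 6 + (¼)*(-5) = 6 - 5/4 = 19/4)
y = 11 (y = 6 - 1*(-5) = 6 + 5 = 11)
A(o) = 19/4 + o (A(o) = o + 19/4 = 19/4 + o)
b = -27977 (b = -13387 - 14590 = -27977)
(A(y)*(-21 - 1) - 22042) + b = ((19/4 + 11)*(-21 - 1) - 22042) - 27977 = ((63/4)*(-22) - 22042) - 27977 = (-693/2 - 22042) - 27977 = -44777/2 - 27977 = -100731/2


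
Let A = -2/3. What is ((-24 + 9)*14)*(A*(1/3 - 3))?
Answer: -1120/3 ≈ -373.33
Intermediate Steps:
A = -2/3 (A = -2*1/3 = -2/3 ≈ -0.66667)
((-24 + 9)*14)*(A*(1/3 - 3)) = ((-24 + 9)*14)*(-2*(1/3 - 3)/3) = (-15*14)*(-2*(1/3 - 3)/3) = -(-140)*(-8)/3 = -210*16/9 = -1120/3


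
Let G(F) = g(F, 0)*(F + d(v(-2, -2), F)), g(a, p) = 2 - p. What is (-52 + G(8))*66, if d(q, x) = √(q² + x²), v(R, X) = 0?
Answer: -1320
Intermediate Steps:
G(F) = 2*F + 2*√(F²) (G(F) = (2 - 1*0)*(F + √(0² + F²)) = (2 + 0)*(F + √(0 + F²)) = 2*(F + √(F²)) = 2*F + 2*√(F²))
(-52 + G(8))*66 = (-52 + (2*8 + 2*√(8²)))*66 = (-52 + (16 + 2*√64))*66 = (-52 + (16 + 2*8))*66 = (-52 + (16 + 16))*66 = (-52 + 32)*66 = -20*66 = -1320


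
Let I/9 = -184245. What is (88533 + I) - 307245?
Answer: -1876917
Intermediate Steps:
I = -1658205 (I = 9*(-184245) = -1658205)
(88533 + I) - 307245 = (88533 - 1658205) - 307245 = -1569672 - 307245 = -1876917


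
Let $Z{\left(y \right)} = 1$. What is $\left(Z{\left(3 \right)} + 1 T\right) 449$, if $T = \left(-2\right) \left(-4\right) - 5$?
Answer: $1796$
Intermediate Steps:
$T = 3$ ($T = 8 - 5 = 3$)
$\left(Z{\left(3 \right)} + 1 T\right) 449 = \left(1 + 1 \cdot 3\right) 449 = \left(1 + 3\right) 449 = 4 \cdot 449 = 1796$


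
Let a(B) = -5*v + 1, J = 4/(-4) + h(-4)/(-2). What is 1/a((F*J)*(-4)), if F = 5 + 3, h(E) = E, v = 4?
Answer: -1/19 ≈ -0.052632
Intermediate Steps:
J = 1 (J = 4/(-4) - 4/(-2) = 4*(-1/4) - 4*(-1/2) = -1 + 2 = 1)
F = 8
a(B) = -19 (a(B) = -5*4 + 1 = -20 + 1 = -19)
1/a((F*J)*(-4)) = 1/(-19) = -1/19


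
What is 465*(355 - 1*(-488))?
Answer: 391995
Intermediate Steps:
465*(355 - 1*(-488)) = 465*(355 + 488) = 465*843 = 391995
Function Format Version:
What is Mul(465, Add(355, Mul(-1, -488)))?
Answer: 391995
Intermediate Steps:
Mul(465, Add(355, Mul(-1, -488))) = Mul(465, Add(355, 488)) = Mul(465, 843) = 391995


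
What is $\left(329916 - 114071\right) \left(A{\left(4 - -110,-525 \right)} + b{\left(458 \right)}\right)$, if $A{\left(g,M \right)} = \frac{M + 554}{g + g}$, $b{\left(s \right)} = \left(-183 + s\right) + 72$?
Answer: $\frac{17083052525}{228} \approx 7.4926 \cdot 10^{7}$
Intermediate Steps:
$b{\left(s \right)} = -111 + s$
$A{\left(g,M \right)} = \frac{554 + M}{2 g}$
$\left(329916 - 114071\right) \left(A{\left(4 - -110,-525 \right)} + b{\left(458 \right)}\right) = \left(329916 - 114071\right) \left(\frac{554 - 525}{2 \left(4 - -110\right)} + \left(-111 + 458\right)\right) = 215845 \left(\frac{1}{2} \frac{1}{4 + 110} \cdot 29 + 347\right) = 215845 \left(\frac{1}{2} \cdot \frac{1}{114} \cdot 29 + 347\right) = 215845 \left(\frac{29}{228} + 347\right) = 215845 \cdot \frac{79145}{228} = \frac{17083052525}{228}$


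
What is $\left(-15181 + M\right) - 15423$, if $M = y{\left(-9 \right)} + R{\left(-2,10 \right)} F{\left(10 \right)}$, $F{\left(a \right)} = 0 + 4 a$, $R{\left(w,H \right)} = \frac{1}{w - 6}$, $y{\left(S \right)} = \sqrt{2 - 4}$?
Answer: $-30609 + i \sqrt{2} \approx -30609.0 + 1.4142 i$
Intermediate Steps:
$y{\left(S \right)} = i \sqrt{2}$ ($y{\left(S \right)} = \sqrt{-2} = i \sqrt{2}$)
$R{\left(w,H \right)} = \frac{1}{-6 + w}$
$F{\left(a \right)} = 4 a$
$M = -5 + i \sqrt{2}$ ($M = i \sqrt{2} + \frac{4 \cdot 10}{-6 - 2} = i \sqrt{2} + \frac{1}{-8} \cdot 40 = i \sqrt{2} - 5 = -5 + i \sqrt{2} \approx -5.0 + 1.4142 i$)
$\left(-15181 + M\right) - 15423 = \left(-15181 - \left(5 - i \sqrt{2}\right)\right) - 15423 = \left(-15186 + i \sqrt{2}\right) - 15423 = -30609 + i \sqrt{2}$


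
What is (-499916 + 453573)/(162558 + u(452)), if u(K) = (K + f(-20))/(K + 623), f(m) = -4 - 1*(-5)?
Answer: -49818725/174750303 ≈ -0.28509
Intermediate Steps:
f(m) = 1 (f(m) = -4 + 5 = 1)
u(K) = (1 + K)/(623 + K) (u(K) = (K + 1)/(K + 623) = (1 + K)/(623 + K))
(-499916 + 453573)/(162558 + u(452)) = (-499916 + 453573)/(162558 + (1 + 452)/(623 + 452)) = -46343/(162558 + 453/1075) = -46343/174750303/1075 = -46343*1075/174750303 = -49818725/174750303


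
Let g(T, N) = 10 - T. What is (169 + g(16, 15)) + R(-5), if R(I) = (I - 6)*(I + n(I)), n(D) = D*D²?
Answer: 1593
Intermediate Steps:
n(D) = D³
R(I) = (-6 + I)*(I + I³) (R(I) = (I - 6)*(I + I³) = (-6 + I)*(I + I³))
(169 + g(16, 15)) + R(-5) = (169 + (10 - 1*16)) - 5*(-6 - 5 + (-5)³ - 6*(-5)²) = (169 + (10 - 16)) - 5*(-6 - 5 - 125 - 6*25) = (169 - 6) - 5*(-6 - 5 - 125 - 150) = 163 - 5*(-286) = 163 + 1430 = 1593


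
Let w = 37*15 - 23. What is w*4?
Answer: 2128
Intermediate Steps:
w = 532 (w = 555 - 23 = 532)
w*4 = 532*4 = 2128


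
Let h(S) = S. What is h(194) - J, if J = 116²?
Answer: -13262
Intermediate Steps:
J = 13456
h(194) - J = 194 - 1*13456 = 194 - 13456 = -13262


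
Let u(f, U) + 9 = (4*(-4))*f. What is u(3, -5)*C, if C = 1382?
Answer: -78774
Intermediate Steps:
u(f, U) = -9 - 16*f (u(f, U) = -9 + (4*(-4))*f = -9 - 16*f)
u(3, -5)*C = (-9 - 16*3)*1382 = (-9 - 48)*1382 = -57*1382 = -78774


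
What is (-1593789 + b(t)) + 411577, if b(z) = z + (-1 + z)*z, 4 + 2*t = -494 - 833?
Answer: -2957287/4 ≈ -7.3932e+5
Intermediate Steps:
t = -1331/2 (t = -2 + (-494 - 833)/2 = -2 + (1/2)*(-1327) = -2 - 1327/2 = -1331/2 ≈ -665.50)
b(z) = z + z*(-1 + z)
(-1593789 + b(t)) + 411577 = (-1593789 + (-1331/2)**2) + 411577 = (-1593789 + 1771561/4) + 411577 = -4603595/4 + 411577 = -2957287/4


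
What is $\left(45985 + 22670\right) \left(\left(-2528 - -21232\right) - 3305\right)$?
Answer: $1057218345$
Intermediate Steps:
$\left(45985 + 22670\right) \left(\left(-2528 - -21232\right) - 3305\right) = 68655 \left(\left(-2528 + 21232\right) - 3305\right) = 68655 \left(18704 - 3305\right) = 68655 \cdot 15399 = 1057218345$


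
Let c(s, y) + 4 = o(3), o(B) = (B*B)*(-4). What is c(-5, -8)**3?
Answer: -64000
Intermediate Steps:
o(B) = -4*B**2 (o(B) = B**2*(-4) = -4*B**2)
c(s, y) = -40 (c(s, y) = -4 - 4*3**2 = -4 - 4*9 = -4 - 36 = -40)
c(-5, -8)**3 = (-40)**3 = -64000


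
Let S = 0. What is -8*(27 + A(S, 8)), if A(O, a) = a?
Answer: -280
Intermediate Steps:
-8*(27 + A(S, 8)) = -8*(27 + 8) = -8*35 = -280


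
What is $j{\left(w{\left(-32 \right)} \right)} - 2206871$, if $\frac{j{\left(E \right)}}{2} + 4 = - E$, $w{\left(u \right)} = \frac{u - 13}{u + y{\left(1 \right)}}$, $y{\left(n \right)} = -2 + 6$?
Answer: $- \frac{30896351}{14} \approx -2.2069 \cdot 10^{6}$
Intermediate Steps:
$y{\left(n \right)} = 4$
$w{\left(u \right)} = \frac{-13 + u}{4 + u}$ ($w{\left(u \right)} = \frac{u - 13}{u + 4} = \frac{-13 + u}{4 + u}$)
$j{\left(E \right)} = -8 - 2 E$ ($j{\left(E \right)} = -8 + 2 \left(- E\right) = -8 - 2 E$)
$j{\left(w{\left(-32 \right)} \right)} - 2206871 = \left(-8 - 2 \frac{-13 - 32}{4 - 32}\right) - 2206871 = \left(-8 - 2 \frac{1}{-28} \left(-45\right)\right) - 2206871 = \left(-8 - 2 \left(\left(- \frac{1}{28}\right) \left(-45\right)\right)\right) - 2206871 = \left(-8 - \frac{45}{14}\right) - 2206871 = - \frac{157}{14} - 2206871 = - \frac{30896351}{14}$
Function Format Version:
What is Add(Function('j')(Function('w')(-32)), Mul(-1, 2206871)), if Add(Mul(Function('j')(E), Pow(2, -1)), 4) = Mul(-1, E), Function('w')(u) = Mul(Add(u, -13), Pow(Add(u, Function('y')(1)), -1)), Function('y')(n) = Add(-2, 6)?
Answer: Rational(-30896351, 14) ≈ -2.2069e+6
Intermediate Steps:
Function('y')(n) = 4
Function('w')(u) = Mul(Pow(Add(4, u), -1), Add(-13, u)) (Function('w')(u) = Mul(Add(u, -13), Pow(Add(u, 4), -1)) = Mul(Add(-13, u), Pow(Add(4, u), -1)) = Mul(Pow(Add(4, u), -1), Add(-13, u)))
Function('j')(E) = Add(-8, Mul(-2, E)) (Function('j')(E) = Add(-8, Mul(2, Mul(-1, E))) = Add(-8, Mul(-2, E)))
Add(Function('j')(Function('w')(-32)), Mul(-1, 2206871)) = Add(Add(-8, Mul(-2, Mul(Pow(Add(4, -32), -1), Add(-13, -32)))), Mul(-1, 2206871)) = Add(Add(-8, Mul(-2, Mul(Pow(-28, -1), -45))), -2206871) = Add(Add(-8, Mul(-2, Mul(Rational(-1, 28), -45))), -2206871) = Add(Add(-8, Mul(-2, Rational(45, 28))), -2206871) = Add(Add(-8, Rational(-45, 14)), -2206871) = Add(Rational(-157, 14), -2206871) = Rational(-30896351, 14)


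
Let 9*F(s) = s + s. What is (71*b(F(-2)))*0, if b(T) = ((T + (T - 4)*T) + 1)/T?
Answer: 0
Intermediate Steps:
F(s) = 2*s/9 (F(s) = (s + s)/9 = (2*s)/9 = 2*s/9)
b(T) = (1 + T + T*(-4 + T))/T (b(T) = ((T + (-4 + T)*T) + 1)/T = ((T + T*(-4 + T)) + 1)/T = (1 + T + T*(-4 + T))/T)
(71*b(F(-2)))*0 = (71*(-3 + (2/9)*(-2) + 1/((2/9)*(-2))))*0 = (71*(-3 - 4/9 + 1/(-4/9)))*0 = (71*(-3 - 4/9 - 9/4))*0 = (71*(-205/36))*0 = -14555/36*0 = 0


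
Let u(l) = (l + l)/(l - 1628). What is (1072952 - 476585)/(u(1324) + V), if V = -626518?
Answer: -2517994/2645335 ≈ -0.95186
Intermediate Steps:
u(l) = 2*l/(-1628 + l) (u(l) = (2*l)/(-1628 + l) = 2*l/(-1628 + l))
(1072952 - 476585)/(u(1324) + V) = (1072952 - 476585)/(2*1324/(-1628 + 1324) - 626518) = 596367/(2*1324/(-304) - 626518) = 596367/(2*1324*(-1/304) - 626518) = 596367/(-331/38 - 626518) = 596367/(-23808015/38) = 596367*(-38/23808015) = -2517994/2645335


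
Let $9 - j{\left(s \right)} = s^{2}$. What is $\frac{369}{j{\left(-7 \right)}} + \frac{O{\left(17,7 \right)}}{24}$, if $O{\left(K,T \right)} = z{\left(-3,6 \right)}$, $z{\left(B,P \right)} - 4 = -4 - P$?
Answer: $- \frac{379}{40} \approx -9.475$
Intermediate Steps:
$z{\left(B,P \right)} = - P$ ($z{\left(B,P \right)} = 4 - \left(4 + P\right) = - P$)
$O{\left(K,T \right)} = -6$ ($O{\left(K,T \right)} = \left(-1\right) 6 = -6$)
$j{\left(s \right)} = 9 - s^{2}$
$\frac{369}{j{\left(-7 \right)}} + \frac{O{\left(17,7 \right)}}{24} = \frac{369}{9 - \left(-7\right)^{2}} - \frac{6}{24} = \frac{369}{9 - 49} - \frac{1}{4} = \frac{369}{-40} - \frac{1}{4} = 369 \left(- \frac{1}{40}\right) - \frac{1}{4} = - \frac{369}{40} - \frac{1}{4} = - \frac{379}{40}$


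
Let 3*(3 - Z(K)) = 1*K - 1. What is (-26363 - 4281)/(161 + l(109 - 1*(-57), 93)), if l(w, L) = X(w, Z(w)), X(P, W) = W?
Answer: -30644/109 ≈ -281.14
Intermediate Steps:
Z(K) = 10/3 - K/3 (Z(K) = 3 - (1*K - 1)/3 = 3 - (K - 1)/3 = 3 - (-1 + K)/3 = 3 + (⅓ - K/3) = 10/3 - K/3)
l(w, L) = 10/3 - w/3
(-26363 - 4281)/(161 + l(109 - 1*(-57), 93)) = (-26363 - 4281)/(161 + (10/3 - (109 - 1*(-57))/3)) = -30644/(161 + (10/3 - (109 + 57)/3)) = -30644/(161 + (10/3 - ⅓*166)) = -30644/(161 + (10/3 - 166/3)) = -30644/(161 - 52) = -30644/109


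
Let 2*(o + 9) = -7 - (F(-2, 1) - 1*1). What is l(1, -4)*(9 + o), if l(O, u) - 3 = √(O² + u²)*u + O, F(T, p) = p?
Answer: -14 + 14*√17 ≈ 43.724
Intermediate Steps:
l(O, u) = 3 + O + u*√(O² + u²) (l(O, u) = 3 + (√(O² + u²)*u + O) = 3 + (u*√(O² + u²) + O) = 3 + (O + u*√(O² + u²)) = 3 + O + u*√(O² + u²))
o = -25/2 (o = -9 + (-7 - (1 - 1*1))/2 = -9 + (-7 - (1 - 1))/2 = -9 + (-7 - 1*0)/2 = -9 + (-7 + 0)/2 = -9 + (½)*(-7) = -9 - 7/2 = -25/2 ≈ -12.500)
l(1, -4)*(9 + o) = (3 + 1 - 4*√(1² + (-4)²))*(9 - 25/2) = (3 + 1 - 4*√(1 + 16))*(-7/2) = (3 + 1 - 4*√17)*(-7/2) = (4 - 4*√17)*(-7/2) = -14 + 14*√17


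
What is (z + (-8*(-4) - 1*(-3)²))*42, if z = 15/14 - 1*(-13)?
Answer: 1557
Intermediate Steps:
z = 197/14 (z = 15*(1/14) + 13 = 15/14 + 13 = 197/14 ≈ 14.071)
(z + (-8*(-4) - 1*(-3)²))*42 = (197/14 + (-8*(-4) - 1*(-3)²))*42 = (197/14 + (32 - 1*9))*42 = (197/14 + (32 - 9))*42 = (197/14 + 23)*42 = (519/14)*42 = 1557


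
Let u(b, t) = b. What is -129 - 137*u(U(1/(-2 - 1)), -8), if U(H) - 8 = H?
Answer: -3538/3 ≈ -1179.3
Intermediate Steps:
U(H) = 8 + H
-129 - 137*u(U(1/(-2 - 1)), -8) = -129 - 137*(8 + 1/(-2 - 1)) = -129 - 137*(8 + 1/(-3)) = -129 - 137*(8 - ⅓) = -129 - 137*23/3 = -129 - 3151/3 = -3538/3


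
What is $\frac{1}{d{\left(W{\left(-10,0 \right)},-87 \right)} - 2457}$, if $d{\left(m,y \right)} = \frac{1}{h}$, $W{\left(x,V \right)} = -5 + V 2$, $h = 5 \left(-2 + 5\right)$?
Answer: $- \frac{15}{36854} \approx -0.00040701$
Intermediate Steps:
$h = 15$ ($h = 5 \cdot 3 = 15$)
$W{\left(x,V \right)} = -5 + 2 V$
$d{\left(m,y \right)} = \frac{1}{15}$
$\frac{1}{d{\left(W{\left(-10,0 \right)},-87 \right)} - 2457} = \frac{1}{\frac{1}{15} - 2457} = \frac{1}{- \frac{36854}{15}} = - \frac{15}{36854}$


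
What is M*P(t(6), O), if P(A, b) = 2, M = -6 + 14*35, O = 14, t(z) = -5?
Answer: 968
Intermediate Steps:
M = 484 (M = -6 + 490 = 484)
M*P(t(6), O) = 484*2 = 968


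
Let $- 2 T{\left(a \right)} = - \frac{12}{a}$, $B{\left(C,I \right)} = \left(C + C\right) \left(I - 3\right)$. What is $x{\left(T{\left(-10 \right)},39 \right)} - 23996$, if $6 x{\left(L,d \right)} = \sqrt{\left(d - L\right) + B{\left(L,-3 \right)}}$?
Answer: $-23996 + \frac{\sqrt{130}}{10} \approx -23995.0$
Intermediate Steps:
$B{\left(C,I \right)} = 2 C \left(-3 + I\right)$
$T{\left(a \right)} = \frac{6}{a}$ ($T{\left(a \right)} = - \frac{\left(-12\right) \frac{1}{a}}{2} = \frac{6}{a}$)
$x{\left(L,d \right)} = \frac{\sqrt{d - 13 L}}{6}$ ($x{\left(L,d \right)} = \frac{\sqrt{\left(d - L\right) + 2 L \left(-3 - 3\right)}}{6} = \frac{\sqrt{\left(d - L\right) + 2 L \left(-6\right)}}{6} = \frac{\sqrt{\left(d - L\right) - 12 L}}{6} = \frac{\sqrt{d - 13 L}}{6}$)
$x{\left(T{\left(-10 \right)},39 \right)} - 23996 = \frac{\sqrt{39 - 13 \frac{6}{-10}}}{6} - 23996 = \frac{\sqrt{39 - 13 \cdot 6 \left(- \frac{1}{10}\right)}}{6} - 23996 = \frac{\sqrt{39 - - \frac{39}{5}}}{6} - 23996 = \frac{\sqrt{39 + \frac{39}{5}}}{6} - 23996 = \frac{\sqrt{\frac{234}{5}}}{6} - 23996 = \frac{\frac{3}{5} \sqrt{130}}{6} - 23996 = \frac{\sqrt{130}}{10} - 23996 = -23996 + \frac{\sqrt{130}}{10}$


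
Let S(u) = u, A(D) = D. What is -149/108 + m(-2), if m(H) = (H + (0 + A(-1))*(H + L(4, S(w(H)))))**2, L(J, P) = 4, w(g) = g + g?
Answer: 1579/108 ≈ 14.620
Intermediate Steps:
w(g) = 2*g
m(H) = 16 (m(H) = (H + (0 - 1)*(H + 4))**2 = (H - (4 + H))**2 = (H + (-4 - H))**2 = (-4)**2 = 16)
-149/108 + m(-2) = -149/108 + 16 = 1579/108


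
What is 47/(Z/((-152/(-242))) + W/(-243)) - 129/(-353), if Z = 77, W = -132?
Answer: 199918905/267581413 ≈ 0.74713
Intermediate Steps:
47/(Z/((-152/(-242))) + W/(-243)) - 129/(-353) = 47/(77/((-152/(-242))) - 132/(-243)) - 129/(-353) = 47/(77/((-152*(-1/242))) - 132*(-1/243)) - 129*(-1/353) = 47/(77/(76/121) + 44/81) + 129/353 = 47/(77*(121/76) + 44/81) + 129/353 = 47/(9317/76 + 44/81) + 129/353 = 47/(758021/6156) + 129/353 = 47*(6156/758021) + 129/353 = 289332/758021 + 129/353 = 199918905/267581413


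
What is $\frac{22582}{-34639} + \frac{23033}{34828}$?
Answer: $\frac{11354191}{1206407092} \approx 0.0094116$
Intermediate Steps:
$\frac{22582}{-34639} + \frac{23033}{34828} = 22582 \left(- \frac{1}{34639}\right) + 23033 \cdot \frac{1}{34828} = - \frac{22582}{34639} + \frac{23033}{34828} = \frac{11354191}{1206407092}$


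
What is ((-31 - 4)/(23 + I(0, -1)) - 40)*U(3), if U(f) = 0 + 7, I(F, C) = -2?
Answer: -875/3 ≈ -291.67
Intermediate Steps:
U(f) = 7
((-31 - 4)/(23 + I(0, -1)) - 40)*U(3) = ((-31 - 4)/(23 - 2) - 40)*7 = (-35/21 - 40)*7 = (-35*1/21 - 40)*7 = (-5/3 - 40)*7 = -125/3*7 = -875/3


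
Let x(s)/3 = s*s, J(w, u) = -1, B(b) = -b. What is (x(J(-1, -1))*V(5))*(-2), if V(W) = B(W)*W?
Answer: 150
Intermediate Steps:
V(W) = -W² (V(W) = (-W)*W = -W²)
x(s) = 3*s² (x(s) = 3*(s*s) = 3*s²)
(x(J(-1, -1))*V(5))*(-2) = ((3*(-1)²)*(-1*5²))*(-2) = ((3*1)*(-1*25))*(-2) = (3*(-25))*(-2) = -75*(-2) = 150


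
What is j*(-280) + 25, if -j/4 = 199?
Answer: 222905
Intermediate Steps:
j = -796 (j = -4*199 = -796)
j*(-280) + 25 = -796*(-280) + 25 = 222880 + 25 = 222905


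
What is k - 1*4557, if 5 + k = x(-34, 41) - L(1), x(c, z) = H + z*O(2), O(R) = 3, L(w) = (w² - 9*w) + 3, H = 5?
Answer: -4429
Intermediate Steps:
L(w) = 3 + w² - 9*w
x(c, z) = 5 + 3*z (x(c, z) = 5 + z*3 = 5 + 3*z)
k = 128 (k = -5 + ((5 + 3*41) - (3 + 1² - 9*1)) = -5 + ((5 + 123) - (3 + 1 - 9)) = -5 + (128 - 1*(-5)) = -5 + (128 + 5) = -5 + 133 = 128)
k - 1*4557 = 128 - 1*4557 = 128 - 4557 = -4429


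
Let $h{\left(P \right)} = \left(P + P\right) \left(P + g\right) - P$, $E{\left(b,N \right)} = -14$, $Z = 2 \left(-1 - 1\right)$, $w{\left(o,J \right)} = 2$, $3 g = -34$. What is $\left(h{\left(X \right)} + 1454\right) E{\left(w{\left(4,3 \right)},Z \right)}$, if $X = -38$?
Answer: $- \frac{220136}{3} \approx -73379.0$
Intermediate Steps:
$g = - \frac{34}{3}$ ($g = \frac{1}{3} \left(-34\right) = - \frac{34}{3} \approx -11.333$)
$Z = -4$ ($Z = 2 \left(-2\right) = -4$)
$h{\left(P \right)} = - P + 2 P \left(- \frac{34}{3} + P\right)$ ($h{\left(P \right)} = \left(P + P\right) \left(P - \frac{34}{3}\right) - P = 2 P \left(- \frac{34}{3} + P\right) - P = - P + 2 P \left(- \frac{34}{3} + P\right)$)
$\left(h{\left(X \right)} + 1454\right) E{\left(w{\left(4,3 \right)},Z \right)} = \left(\frac{1}{3} \left(-38\right) \left(-71 + 6 \left(-38\right)\right) + 1454\right) \left(-14\right) = \left(\frac{1}{3} \left(-38\right) \left(-71 - 228\right) + 1454\right) \left(-14\right) = \left(\frac{1}{3} \left(-38\right) \left(-299\right) + 1454\right) \left(-14\right) = \left(\frac{11362}{3} + 1454\right) \left(-14\right) = \frac{15724}{3} \left(-14\right) = - \frac{220136}{3}$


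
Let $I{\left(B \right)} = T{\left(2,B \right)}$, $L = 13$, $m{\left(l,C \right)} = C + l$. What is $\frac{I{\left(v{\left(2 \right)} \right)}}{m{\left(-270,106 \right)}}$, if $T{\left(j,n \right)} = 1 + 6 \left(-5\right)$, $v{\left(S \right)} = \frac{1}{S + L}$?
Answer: $\frac{29}{164} \approx 0.17683$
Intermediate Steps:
$v{\left(S \right)} = \frac{1}{13 + S}$ ($v{\left(S \right)} = \frac{1}{S + 13} = \frac{1}{13 + S}$)
$T{\left(j,n \right)} = -29$ ($T{\left(j,n \right)} = 1 - 30 = -29$)
$I{\left(B \right)} = -29$
$\frac{I{\left(v{\left(2 \right)} \right)}}{m{\left(-270,106 \right)}} = - \frac{29}{106 - 270} = - \frac{29}{-164} = \left(-29\right) \left(- \frac{1}{164}\right) = \frac{29}{164}$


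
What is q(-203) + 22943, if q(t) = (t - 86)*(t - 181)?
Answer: 133919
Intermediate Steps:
q(t) = (-181 + t)*(-86 + t) (q(t) = (-86 + t)*(-181 + t) = (-181 + t)*(-86 + t))
q(-203) + 22943 = (15566 + (-203)**2 - 267*(-203)) + 22943 = (15566 + 41209 + 54201) + 22943 = 110976 + 22943 = 133919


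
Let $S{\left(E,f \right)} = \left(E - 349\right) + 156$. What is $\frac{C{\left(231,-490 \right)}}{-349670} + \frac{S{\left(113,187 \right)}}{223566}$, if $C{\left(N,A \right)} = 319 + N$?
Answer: $- \frac{7546745}{3908716161} \approx -0.0019307$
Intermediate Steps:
$S{\left(E,f \right)} = -193 + E$ ($S{\left(E,f \right)} = \left(-349 + E\right) + 156 = -193 + E$)
$\frac{C{\left(231,-490 \right)}}{-349670} + \frac{S{\left(113,187 \right)}}{223566} = \frac{319 + 231}{-349670} + \frac{-193 + 113}{223566} = 550 \left(- \frac{1}{349670}\right) - \frac{40}{111783} = - \frac{55}{34967} - \frac{40}{111783} = - \frac{7546745}{3908716161}$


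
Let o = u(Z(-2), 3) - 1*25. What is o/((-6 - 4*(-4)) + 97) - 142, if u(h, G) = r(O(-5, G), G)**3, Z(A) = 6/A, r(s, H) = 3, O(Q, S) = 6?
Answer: -15192/107 ≈ -141.98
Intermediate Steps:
u(h, G) = 27 (u(h, G) = 3**3 = 27)
o = 2 (o = 27 - 1*25 = 27 - 25 = 2)
o/((-6 - 4*(-4)) + 97) - 142 = 2/((-6 - 4*(-4)) + 97) - 142 = 2/((-6 + 16) + 97) - 142 = 2/(10 + 97) - 142 = 2/107 - 142 = -15192/107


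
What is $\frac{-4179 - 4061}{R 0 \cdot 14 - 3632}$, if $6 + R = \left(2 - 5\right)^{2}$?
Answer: $\frac{515}{227} \approx 2.2687$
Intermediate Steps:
$R = 3$ ($R = -6 + \left(2 - 5\right)^{2} = -6 + \left(-3\right)^{2} = -6 + 9 = 3$)
$\frac{-4179 - 4061}{R 0 \cdot 14 - 3632} = \frac{-4179 - 4061}{3 \cdot 0 \cdot 14 - 3632} = - \frac{8240}{0 \cdot 14 - 3632} = - \frac{8240}{0 - 3632} = - \frac{8240}{-3632} = \left(-8240\right) \left(- \frac{1}{3632}\right) = \frac{515}{227}$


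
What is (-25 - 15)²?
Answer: 1600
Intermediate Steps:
(-25 - 15)² = (-40)² = 1600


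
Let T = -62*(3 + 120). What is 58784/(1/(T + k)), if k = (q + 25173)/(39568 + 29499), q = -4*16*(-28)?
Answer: -30960238199968/69067 ≈ -4.4826e+8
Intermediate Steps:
q = 1792 (q = -64*(-28) = 1792)
T = -7626 (T = -62*123 = -7626)
k = 26965/69067 (k = (1792 + 25173)/(39568 + 29499) = 26965/69067 ≈ 0.39042)
58784/(1/(T + k)) = 58784/(1/(-7626 + 26965/69067)) = 58784/(1/(-526677977/69067)) = 58784/(-69067/526677977) = 58784*(-526677977/69067) = -30960238199968/69067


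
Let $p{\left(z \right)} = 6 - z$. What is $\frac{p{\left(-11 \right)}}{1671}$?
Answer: $\frac{17}{1671} \approx 0.010174$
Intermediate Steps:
$\frac{p{\left(-11 \right)}}{1671} = \frac{6 - -11}{1671} = \left(6 + 11\right) \frac{1}{1671} = 17 \cdot \frac{1}{1671} = \frac{17}{1671}$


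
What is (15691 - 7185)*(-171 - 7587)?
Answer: -65989548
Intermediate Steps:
(15691 - 7185)*(-171 - 7587) = 8506*(-7758) = -65989548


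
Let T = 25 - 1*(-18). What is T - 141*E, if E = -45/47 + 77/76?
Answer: 2671/76 ≈ 35.145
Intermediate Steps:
T = 43 (T = 25 + 18 = 43)
E = 199/3572 (E = -45*1/47 + 77*(1/76) = -45/47 + 77/76 = 199/3572 ≈ 0.055711)
T - 141*E = 43 - 141*199/3572 = 43 - 597/76 = 2671/76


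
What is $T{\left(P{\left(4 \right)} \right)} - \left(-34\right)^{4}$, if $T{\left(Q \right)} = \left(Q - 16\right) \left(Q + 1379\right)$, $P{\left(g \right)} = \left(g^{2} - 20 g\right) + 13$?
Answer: $-1425312$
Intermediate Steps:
$P{\left(g \right)} = 13 + g^{2} - 20 g$
$T{\left(Q \right)} = \left(-16 + Q\right) \left(1379 + Q\right)$
$T{\left(P{\left(4 \right)} \right)} - \left(-34\right)^{4} = \left(-22064 + \left(13 + 4^{2} - 80\right)^{2} + 1363 \left(13 + 4^{2} - 80\right)\right) - \left(-34\right)^{4} = \left(-22064 + \left(13 + 16 - 80\right)^{2} + 1363 \left(13 + 16 - 80\right)\right) - 1336336 = \left(-22064 + \left(-51\right)^{2} + 1363 \left(-51\right)\right) - 1336336 = \left(-22064 + 2601 - 69513\right) - 1336336 = -88976 - 1336336 = -1425312$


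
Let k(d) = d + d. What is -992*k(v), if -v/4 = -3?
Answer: -23808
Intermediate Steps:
v = 12 (v = -4*(-3) = 12)
k(d) = 2*d
-992*k(v) = -1984*12 = -992*24 = -23808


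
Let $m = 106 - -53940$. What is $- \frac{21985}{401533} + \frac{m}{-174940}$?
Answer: $- \frac{12773654209}{35122091510} \approx -0.36369$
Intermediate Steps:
$m = 54046$ ($m = 106 + 53940 = 54046$)
$- \frac{21985}{401533} + \frac{m}{-174940} = - \frac{21985}{401533} + \frac{54046}{-174940} = \left(-21985\right) \frac{1}{401533} + 54046 \left(- \frac{1}{174940}\right) = - \frac{21985}{401533} - \frac{27023}{87470} = - \frac{12773654209}{35122091510}$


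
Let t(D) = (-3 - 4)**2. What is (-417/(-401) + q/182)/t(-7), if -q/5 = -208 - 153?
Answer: 799699/3576118 ≈ 0.22362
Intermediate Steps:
t(D) = 49 (t(D) = (-7)**2 = 49)
q = 1805 (q = -5*(-208 - 153) = -5*(-361) = 1805)
(-417/(-401) + q/182)/t(-7) = (-417/(-401) + 1805/182)/49 = (-417*(-1/401) + 1805*(1/182))*(1/49) = (417/401 + 1805/182)*(1/49) = (799699/72982)*(1/49) = 799699/3576118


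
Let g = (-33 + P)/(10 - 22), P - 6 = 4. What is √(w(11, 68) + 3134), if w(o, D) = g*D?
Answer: √29379/3 ≈ 57.134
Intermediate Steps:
P = 10 (P = 6 + 4 = 10)
g = 23/12 (g = (-33 + 10)/(10 - 22) = -23/(-12) = -23*(-1/12) = 23/12 ≈ 1.9167)
w(o, D) = 23*D/12
√(w(11, 68) + 3134) = √((23/12)*68 + 3134) = √(391/3 + 3134) = √(9793/3) = √29379/3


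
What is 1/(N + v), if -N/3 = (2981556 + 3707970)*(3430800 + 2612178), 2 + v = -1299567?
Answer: -1/121273976644853 ≈ -8.2458e-15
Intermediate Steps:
v = -1299569 (v = -2 - 1299567 = -1299569)
N = -121273975345284 (N = -3*(2981556 + 3707970)*(3430800 + 2612178) = -20068578*6042978 = -3*40424658448428 = -121273975345284)
1/(N + v) = 1/(-121273975345284 - 1299569) = 1/(-121273976644853) = -1/121273976644853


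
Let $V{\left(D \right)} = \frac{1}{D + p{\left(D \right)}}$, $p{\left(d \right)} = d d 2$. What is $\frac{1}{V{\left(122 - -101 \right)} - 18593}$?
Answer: $- \frac{99681}{1853368832} \approx -5.3784 \cdot 10^{-5}$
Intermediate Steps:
$p{\left(d \right)} = 2 d^{2}$ ($p{\left(d \right)} = d^{2} \cdot 2 = 2 d^{2}$)
$V{\left(D \right)} = \frac{1}{D + 2 D^{2}}$
$\frac{1}{V{\left(122 - -101 \right)} - 18593} = \frac{1}{\frac{1}{\left(122 - -101\right) \left(1 + 2 \left(122 - -101\right)\right)} - 18593} = \frac{1}{\frac{1}{\left(122 + 101\right) \left(1 + 2 \left(122 + 101\right)\right)} - 18593} = \frac{1}{\frac{1}{223 \left(1 + 2 \cdot 223\right)} - 18593} = \frac{1}{\frac{1}{223 \left(1 + 446\right)} - 18593} = \frac{1}{\frac{1}{223 \cdot 447} - 18593} = \frac{1}{\frac{1}{223} \cdot \frac{1}{447} - 18593} = \frac{1}{\frac{1}{99681} - 18593} = \frac{1}{- \frac{1853368832}{99681}} = - \frac{99681}{1853368832}$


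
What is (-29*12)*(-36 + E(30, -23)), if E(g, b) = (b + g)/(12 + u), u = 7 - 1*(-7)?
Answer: 161646/13 ≈ 12434.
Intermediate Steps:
u = 14 (u = 7 + 7 = 14)
E(g, b) = b/26 + g/26 (E(g, b) = (b + g)/(12 + 14) = (b + g)/26 = (b + g)*(1/26) = b/26 + g/26)
(-29*12)*(-36 + E(30, -23)) = (-29*12)*(-36 + ((1/26)*(-23) + (1/26)*30)) = -348*(-36 + (-23/26 + 15/13)) = -348*(-36 + 7/26) = -348*(-929/26) = 161646/13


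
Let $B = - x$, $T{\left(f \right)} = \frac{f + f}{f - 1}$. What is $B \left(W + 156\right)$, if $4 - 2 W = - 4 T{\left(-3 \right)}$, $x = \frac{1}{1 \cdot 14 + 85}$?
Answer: $- \frac{161}{99} \approx -1.6263$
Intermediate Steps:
$x = \frac{1}{99}$ ($x = \frac{1}{14 + 85} = \frac{1}{99} \approx 0.010101$)
$T{\left(f \right)} = \frac{2 f}{-1 + f}$
$B = - \frac{1}{99}$ ($B = \left(-1\right) \frac{1}{99} = - \frac{1}{99} \approx -0.010101$)
$W = 5$ ($W = 2 - \frac{\left(-4\right) 2 \left(-3\right) \frac{1}{-1 - 3}}{2} = 2 - \frac{\left(-4\right) 2 \left(-3\right) \frac{1}{-4}}{2} = 2 - \frac{\left(-4\right) 2 \left(-3\right) \left(- \frac{1}{4}\right)}{2} = 2 - \frac{\left(-4\right) \frac{3}{2}}{2} = 2 - -3 = 2 + 3 = 5$)
$B \left(W + 156\right) = - \frac{5 + 156}{99} = \left(- \frac{1}{99}\right) 161 = - \frac{161}{99}$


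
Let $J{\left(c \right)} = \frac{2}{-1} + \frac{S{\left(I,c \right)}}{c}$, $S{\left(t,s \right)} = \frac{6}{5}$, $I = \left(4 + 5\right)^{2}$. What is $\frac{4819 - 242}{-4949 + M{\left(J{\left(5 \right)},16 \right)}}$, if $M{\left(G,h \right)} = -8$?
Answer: $- \frac{4577}{4957} \approx -0.92334$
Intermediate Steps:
$I = 81$ ($I = 9^{2} = 81$)
$S{\left(t,s \right)} = \frac{6}{5}$ ($S{\left(t,s \right)} = 6 \cdot \frac{1}{5} = \frac{6}{5}$)
$J{\left(c \right)} = -2 + \frac{6}{5 c}$ ($J{\left(c \right)} = \frac{2}{-1} + \frac{6}{5 c} = 2 \left(-1\right) + \frac{6}{5 c} = -2 + \frac{6}{5 c}$)
$\frac{4819 - 242}{-4949 + M{\left(J{\left(5 \right)},16 \right)}} = \frac{4819 - 242}{-4949 - 8} = \frac{4577}{-4957} = 4577 \left(- \frac{1}{4957}\right) = - \frac{4577}{4957}$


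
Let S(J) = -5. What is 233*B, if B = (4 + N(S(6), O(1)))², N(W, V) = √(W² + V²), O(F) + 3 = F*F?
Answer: 10485 + 1864*√29 ≈ 20523.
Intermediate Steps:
O(F) = -3 + F² (O(F) = -3 + F*F = -3 + F²)
N(W, V) = √(V² + W²)
B = (4 + √29)² (B = (4 + √((-3 + 1²)² + (-5)²))² = (4 + √((-3 + 1)² + 25))² = (4 + √((-2)² + 25))² = (4 + √(4 + 25))² = (4 + √29)² ≈ 88.081)
233*B = 233*(4 + √29)²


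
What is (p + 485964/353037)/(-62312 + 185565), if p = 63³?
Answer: 29425442901/14504289787 ≈ 2.0287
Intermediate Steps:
p = 250047
(p + 485964/353037)/(-62312 + 185565) = (250047 + 485964/353037)/(-62312 + 185565) = (250047 + 485964*(1/353037))/123253 = (250047 + 161988/117679)*(1/123253) = (29425442901/117679)*(1/123253) = 29425442901/14504289787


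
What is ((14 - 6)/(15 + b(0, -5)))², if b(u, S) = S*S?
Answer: 1/25 ≈ 0.040000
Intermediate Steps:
b(u, S) = S²
((14 - 6)/(15 + b(0, -5)))² = ((14 - 6)/(15 + (-5)²))² = (8/(15 + 25))² = (8/40)² = (8*(1/40))² = (⅕)² = 1/25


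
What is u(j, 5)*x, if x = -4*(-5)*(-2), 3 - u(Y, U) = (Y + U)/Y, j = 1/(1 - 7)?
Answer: -1280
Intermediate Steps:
j = -⅙ (j = 1/(-6) = -⅙ ≈ -0.16667)
u(Y, U) = 3 - (U + Y)/Y (u(Y, U) = 3 - (Y + U)/Y = 3 - (U + Y)/Y)
x = -40 (x = 20*(-2) = -40)
u(j, 5)*x = (2 - 1*5/(-⅙))*(-40) = (2 - 1*5*(-6))*(-40) = (2 + 30)*(-40) = 32*(-40) = -1280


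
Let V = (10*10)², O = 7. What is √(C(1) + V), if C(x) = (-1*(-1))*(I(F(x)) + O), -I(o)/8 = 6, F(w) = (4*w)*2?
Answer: √9959 ≈ 99.795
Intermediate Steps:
F(w) = 8*w
I(o) = -48 (I(o) = -8*6 = -48)
C(x) = -41 (C(x) = (-1*(-1))*(-48 + 7) = 1*(-41) = -41)
V = 10000 (V = 100² = 10000)
√(C(1) + V) = √(-41 + 10000) = √9959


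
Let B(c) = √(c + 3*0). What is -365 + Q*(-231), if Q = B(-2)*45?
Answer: -365 - 10395*I*√2 ≈ -365.0 - 14701.0*I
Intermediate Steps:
B(c) = √c (B(c) = √(c + 0) = √c)
Q = 45*I*√2 (Q = √(-2)*45 = (I*√2)*45 = 45*I*√2 ≈ 63.64*I)
-365 + Q*(-231) = -365 + (45*I*√2)*(-231) = -365 - 10395*I*√2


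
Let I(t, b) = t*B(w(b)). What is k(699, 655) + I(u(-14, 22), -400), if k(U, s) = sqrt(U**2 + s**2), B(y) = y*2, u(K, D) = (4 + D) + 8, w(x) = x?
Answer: -27200 + sqrt(917626) ≈ -26242.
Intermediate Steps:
u(K, D) = 12 + D
B(y) = 2*y
I(t, b) = 2*b*t (I(t, b) = t*(2*b) = 2*b*t)
k(699, 655) + I(u(-14, 22), -400) = sqrt(699**2 + 655**2) + 2*(-400)*(12 + 22) = sqrt(488601 + 429025) + 2*(-400)*34 = sqrt(917626) - 27200 = -27200 + sqrt(917626)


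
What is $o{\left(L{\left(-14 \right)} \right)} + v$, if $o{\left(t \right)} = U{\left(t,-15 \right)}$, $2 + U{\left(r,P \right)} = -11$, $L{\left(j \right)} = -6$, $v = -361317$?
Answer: $-361330$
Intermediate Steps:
$U{\left(r,P \right)} = -13$ ($U{\left(r,P \right)} = -2 - 11 = -13$)
$o{\left(t \right)} = -13$
$o{\left(L{\left(-14 \right)} \right)} + v = -13 - 361317 = -361330$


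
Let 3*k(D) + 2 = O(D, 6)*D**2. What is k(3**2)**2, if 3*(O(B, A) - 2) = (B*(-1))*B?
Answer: 4108729/9 ≈ 4.5653e+5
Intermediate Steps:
O(B, A) = 2 - B**2/3 (O(B, A) = 2 + ((B*(-1))*B)/3 = 2 + ((-B)*B)/3 = 2 + (-B**2)/3 = 2 - B**2/3)
k(D) = -2/3 + D**2*(2 - D**2/3)/3 (k(D) = -2/3 + ((2 - D**2/3)*D**2)/3 = -2/3 + (D**2*(2 - D**2/3))/3 = -2/3 + D**2*(2 - D**2/3)/3)
k(3**2)**2 = (-2/3 + (3**2)**2*(6 - (3**2)**2)/9)**2 = (-2/3 + (1/9)*9**2*(6 - 1*9**2))**2 = (-2/3 + (1/9)*81*(6 - 1*81))**2 = (-2/3 + (1/9)*81*(6 - 81))**2 = (-2/3 + (1/9)*81*(-75))**2 = (-2/3 - 675)**2 = (-2027/3)**2 = 4108729/9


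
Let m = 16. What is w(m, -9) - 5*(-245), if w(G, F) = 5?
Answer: 1230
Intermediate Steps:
w(m, -9) - 5*(-245) = 5 - 5*(-245) = 5 + 1225 = 1230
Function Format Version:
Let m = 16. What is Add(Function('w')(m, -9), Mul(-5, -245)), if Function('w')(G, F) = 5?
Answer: 1230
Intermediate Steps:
Add(Function('w')(m, -9), Mul(-5, -245)) = Add(5, Mul(-5, -245)) = Add(5, 1225) = 1230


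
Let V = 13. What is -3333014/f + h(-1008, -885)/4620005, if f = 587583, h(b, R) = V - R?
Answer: -15398013695536/2714636397915 ≈ -5.6722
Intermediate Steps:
h(b, R) = 13 - R
-3333014/f + h(-1008, -885)/4620005 = -3333014/587583 + (13 - 1*(-885))/4620005 = -3333014*1/587583 + (13 + 885)*(1/4620005) = -3333014/587583 + 898*(1/4620005) = -3333014/587583 + 898/4620005 = -15398013695536/2714636397915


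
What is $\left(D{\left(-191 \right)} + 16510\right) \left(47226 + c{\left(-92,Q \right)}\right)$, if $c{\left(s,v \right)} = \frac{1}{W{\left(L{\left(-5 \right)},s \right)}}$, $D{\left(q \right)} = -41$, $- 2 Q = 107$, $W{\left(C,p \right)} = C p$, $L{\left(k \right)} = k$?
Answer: $\frac{357771913709}{460} \approx 7.7776 \cdot 10^{8}$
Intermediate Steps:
$Q = - \frac{107}{2}$ ($Q = \left(- \frac{1}{2}\right) 107 = - \frac{107}{2} \approx -53.5$)
$c{\left(s,v \right)} = - \frac{1}{5 s}$ ($c{\left(s,v \right)} = \frac{1}{\left(-5\right) s} = - \frac{1}{5 s}$)
$\left(D{\left(-191 \right)} + 16510\right) \left(47226 + c{\left(-92,Q \right)}\right) = \left(-41 + 16510\right) \left(47226 - \frac{1}{5 \left(-92\right)}\right) = 16469 \left(47226 - - \frac{1}{460}\right) = 16469 \left(47226 + \frac{1}{460}\right) = 16469 \cdot \frac{21723961}{460} = \frac{357771913709}{460}$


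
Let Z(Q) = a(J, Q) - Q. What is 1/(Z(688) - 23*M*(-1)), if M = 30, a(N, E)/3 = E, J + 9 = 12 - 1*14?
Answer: 1/2066 ≈ 0.00048403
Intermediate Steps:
J = -11 (J = -9 + (12 - 1*14) = -9 + (12 - 14) = -9 - 2 = -11)
a(N, E) = 3*E
Z(Q) = 2*Q (Z(Q) = 3*Q - Q = 2*Q)
1/(Z(688) - 23*M*(-1)) = 1/(2*688 - 23*30*(-1)) = 1/(1376 - 690*(-1)) = 1/(1376 + 690) = 1/2066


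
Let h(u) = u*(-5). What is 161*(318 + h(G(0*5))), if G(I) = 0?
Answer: 51198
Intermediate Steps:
h(u) = -5*u
161*(318 + h(G(0*5))) = 161*(318 - 5*0) = 161*(318 + 0) = 161*318 = 51198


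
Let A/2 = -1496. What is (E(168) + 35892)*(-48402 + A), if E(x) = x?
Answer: -1853267640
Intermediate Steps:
A = -2992 (A = 2*(-1496) = -2992)
(E(168) + 35892)*(-48402 + A) = (168 + 35892)*(-48402 - 2992) = 36060*(-51394) = -1853267640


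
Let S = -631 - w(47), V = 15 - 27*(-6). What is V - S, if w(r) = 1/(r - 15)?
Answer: 25857/32 ≈ 808.03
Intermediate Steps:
V = 177 (V = 15 + 162 = 177)
w(r) = 1/(-15 + r)
S = -20193/32 (S = -631 - 1/(-15 + 47) = -631 - 1/32 = -20193/32 ≈ -631.03)
V - S = 177 - 1*(-20193/32) = 177 + 20193/32 = 25857/32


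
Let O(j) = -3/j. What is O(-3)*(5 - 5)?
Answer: 0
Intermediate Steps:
O(-3)*(5 - 5) = (-3/(-3))*(5 - 5) = -3*(-⅓)*0 = 1*0 = 0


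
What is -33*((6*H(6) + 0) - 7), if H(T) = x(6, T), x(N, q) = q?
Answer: -957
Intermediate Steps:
H(T) = T
-33*((6*H(6) + 0) - 7) = -33*((6*6 + 0) - 7) = -33*((36 + 0) - 7) = -33*(36 - 7) = -33*29 = -957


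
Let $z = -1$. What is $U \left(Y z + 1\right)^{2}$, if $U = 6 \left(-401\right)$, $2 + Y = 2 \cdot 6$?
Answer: $-194886$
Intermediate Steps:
$Y = 10$ ($Y = -2 + 2 \cdot 6 = -2 + 12 = 10$)
$U = -2406$
$U \left(Y z + 1\right)^{2} = - 2406 \left(10 \left(-1\right) + 1\right)^{2} = - 2406 \left(-10 + 1\right)^{2} = - 2406 \left(-9\right)^{2} = \left(-2406\right) 81 = -194886$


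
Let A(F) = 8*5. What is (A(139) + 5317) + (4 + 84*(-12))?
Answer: 4353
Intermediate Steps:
A(F) = 40
(A(139) + 5317) + (4 + 84*(-12)) = (40 + 5317) + (4 + 84*(-12)) = 5357 + (4 - 1008) = 5357 - 1004 = 4353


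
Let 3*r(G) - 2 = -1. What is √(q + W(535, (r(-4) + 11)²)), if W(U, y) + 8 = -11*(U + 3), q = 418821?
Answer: √412895 ≈ 642.57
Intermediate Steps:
r(G) = ⅓ (r(G) = ⅔ + (⅓)*(-1) = ⅔ - ⅓ = ⅓)
W(U, y) = -41 - 11*U (W(U, y) = -8 - 11*(U + 3) = -8 - 11*(3 + U) = -8 + (-33 - 11*U) = -41 - 11*U)
√(q + W(535, (r(-4) + 11)²)) = √(418821 + (-41 - 11*535)) = √(418821 + (-41 - 5885)) = √(418821 - 5926) = √412895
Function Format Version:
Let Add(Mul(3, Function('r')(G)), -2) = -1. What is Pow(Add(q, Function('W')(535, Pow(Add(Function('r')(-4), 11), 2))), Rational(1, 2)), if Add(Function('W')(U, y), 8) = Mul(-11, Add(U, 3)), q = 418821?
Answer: Pow(412895, Rational(1, 2)) ≈ 642.57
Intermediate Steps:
Function('r')(G) = Rational(1, 3) (Function('r')(G) = Add(Rational(2, 3), Mul(Rational(1, 3), -1)) = Add(Rational(2, 3), Rational(-1, 3)) = Rational(1, 3))
Function('W')(U, y) = Add(-41, Mul(-11, U)) (Function('W')(U, y) = Add(-8, Mul(-11, Add(U, 3))) = Add(-8, Mul(-11, Add(3, U))) = Add(-8, Add(-33, Mul(-11, U))) = Add(-41, Mul(-11, U)))
Pow(Add(q, Function('W')(535, Pow(Add(Function('r')(-4), 11), 2))), Rational(1, 2)) = Pow(Add(418821, Add(-41, Mul(-11, 535))), Rational(1, 2)) = Pow(Add(418821, Add(-41, -5885)), Rational(1, 2)) = Pow(Add(418821, -5926), Rational(1, 2)) = Pow(412895, Rational(1, 2))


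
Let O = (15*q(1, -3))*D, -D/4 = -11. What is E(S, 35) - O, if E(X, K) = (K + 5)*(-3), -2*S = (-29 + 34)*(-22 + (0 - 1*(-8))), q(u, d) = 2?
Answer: -1440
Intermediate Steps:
S = 35 (S = -(-29 + 34)*(-22 + (0 - 1*(-8)))/2 = -5*(-22 + (0 + 8))/2 = -5*(-22 + 8)/2 = -5*(-14)/2 = -½*(-70) = 35)
D = 44 (D = -4*(-11) = 44)
E(X, K) = -15 - 3*K (E(X, K) = (5 + K)*(-3) = -15 - 3*K)
O = 1320 (O = (15*2)*44 = 30*44 = 1320)
E(S, 35) - O = (-15 - 3*35) - 1*1320 = (-15 - 105) - 1320 = -120 - 1320 = -1440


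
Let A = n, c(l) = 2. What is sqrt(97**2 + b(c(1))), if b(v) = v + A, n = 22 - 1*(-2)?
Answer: sqrt(9435) ≈ 97.134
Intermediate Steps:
n = 24 (n = 22 + 2 = 24)
A = 24
b(v) = 24 + v (b(v) = v + 24 = 24 + v)
sqrt(97**2 + b(c(1))) = sqrt(97**2 + (24 + 2)) = sqrt(9409 + 26) = sqrt(9435)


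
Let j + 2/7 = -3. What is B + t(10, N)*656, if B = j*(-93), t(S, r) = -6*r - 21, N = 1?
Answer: -121845/7 ≈ -17406.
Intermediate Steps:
j = -23/7 (j = -2/7 - 3 = -23/7 ≈ -3.2857)
t(S, r) = -21 - 6*r
B = 2139/7 (B = -23/7*(-93) = 2139/7 ≈ 305.57)
B + t(10, N)*656 = 2139/7 + (-21 - 6*1)*656 = 2139/7 + (-21 - 6)*656 = 2139/7 - 27*656 = 2139/7 - 17712 = -121845/7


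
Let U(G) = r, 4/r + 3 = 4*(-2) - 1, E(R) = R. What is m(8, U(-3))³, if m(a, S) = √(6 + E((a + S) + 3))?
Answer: 250*√6/9 ≈ 68.041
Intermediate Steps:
r = -⅓ (r = 4/(-3 + (4*(-2) - 1)) = 4/(-3 + (-8 - 1)) = 4/(-3 - 9) = 4/(-12) = 4*(-1/12) = -⅓ ≈ -0.33333)
U(G) = -⅓
m(a, S) = √(9 + S + a) (m(a, S) = √(6 + ((a + S) + 3)) = √(6 + ((S + a) + 3)) = √(6 + (3 + S + a)) = √(9 + S + a))
m(8, U(-3))³ = (√(9 - ⅓ + 8))³ = (√(50/3))³ = (5*√6/3)³ = 250*√6/9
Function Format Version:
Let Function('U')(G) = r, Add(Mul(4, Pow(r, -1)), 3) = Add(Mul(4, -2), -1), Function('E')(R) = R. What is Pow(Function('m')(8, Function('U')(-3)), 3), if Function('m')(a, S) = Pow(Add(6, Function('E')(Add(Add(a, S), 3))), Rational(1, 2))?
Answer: Mul(Rational(250, 9), Pow(6, Rational(1, 2))) ≈ 68.041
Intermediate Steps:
r = Rational(-1, 3) (r = Mul(4, Pow(Add(-3, Add(Mul(4, -2), -1)), -1)) = Mul(4, Pow(Add(-3, Add(-8, -1)), -1)) = Mul(4, Pow(Add(-3, -9), -1)) = Mul(4, Pow(-12, -1)) = Mul(4, Rational(-1, 12)) = Rational(-1, 3) ≈ -0.33333)
Function('U')(G) = Rational(-1, 3)
Function('m')(a, S) = Pow(Add(9, S, a), Rational(1, 2)) (Function('m')(a, S) = Pow(Add(6, Add(Add(a, S), 3)), Rational(1, 2)) = Pow(Add(6, Add(Add(S, a), 3)), Rational(1, 2)) = Pow(Add(6, Add(3, S, a)), Rational(1, 2)) = Pow(Add(9, S, a), Rational(1, 2)))
Pow(Function('m')(8, Function('U')(-3)), 3) = Pow(Pow(Add(9, Rational(-1, 3), 8), Rational(1, 2)), 3) = Pow(Pow(Rational(50, 3), Rational(1, 2)), 3) = Pow(Mul(Rational(5, 3), Pow(6, Rational(1, 2))), 3) = Mul(Rational(250, 9), Pow(6, Rational(1, 2)))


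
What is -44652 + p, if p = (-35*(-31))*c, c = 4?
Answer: -40312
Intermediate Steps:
p = 4340 (p = -35*(-31)*4 = 1085*4 = 4340)
-44652 + p = -44652 + 4340 = -40312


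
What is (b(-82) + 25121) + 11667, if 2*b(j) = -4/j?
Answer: 1508309/41 ≈ 36788.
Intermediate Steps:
b(j) = -2/j (b(j) = (-4/j)/2 = -2/j)
(b(-82) + 25121) + 11667 = (-2/(-82) + 25121) + 11667 = (-2*(-1/82) + 25121) + 11667 = (1/41 + 25121) + 11667 = 1029962/41 + 11667 = 1508309/41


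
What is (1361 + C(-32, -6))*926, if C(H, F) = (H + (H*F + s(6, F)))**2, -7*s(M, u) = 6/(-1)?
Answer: 1235807190/49 ≈ 2.5221e+7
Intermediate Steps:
s(M, u) = 6/7 (s(M, u) = -6/(7*(-1)) = -6*(-1)/7 = -1/7*(-6) = 6/7)
C(H, F) = (6/7 + H + F*H)**2 (C(H, F) = (H + (H*F + 6/7))**2 = (H + (F*H + 6/7))**2 = (H + (6/7 + F*H))**2 = (6/7 + H + F*H)**2)
(1361 + C(-32, -6))*926 = (1361 + (6 + 7*(-32) + 7*(-6)*(-32))**2/49)*926 = (1361 + (6 - 224 + 1344)**2/49)*926 = (1361 + (1/49)*1126**2)*926 = (1361 + (1/49)*1267876)*926 = (1361 + 1267876/49)*926 = (1334565/49)*926 = 1235807190/49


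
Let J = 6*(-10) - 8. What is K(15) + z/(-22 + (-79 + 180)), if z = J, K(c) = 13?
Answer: 959/79 ≈ 12.139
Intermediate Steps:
J = -68 (J = -60 - 8 = -68)
z = -68
K(15) + z/(-22 + (-79 + 180)) = 13 - 68/(-22 + (-79 + 180)) = 13 - 68/(-22 + 101) = 13 - 68/79 = 959/79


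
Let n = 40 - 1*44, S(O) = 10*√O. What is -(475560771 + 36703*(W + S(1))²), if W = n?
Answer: -476882079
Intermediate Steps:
n = -4 (n = 40 - 44 = -4)
W = -4
-(475560771 + 36703*(W + S(1))²) = -(475560771 + 36703*(-4 + 10*√1)²) = -(475560771 + 36703*(-4 + 10*1)²) = -(475560771 + 36703*(-4 + 10)²) = -36703/(1/(12957 + 6²)) = -36703/(1/(12957 + 36)) = -36703/(1/12993) = -36703/1/12993 = -36703*12993 = -476882079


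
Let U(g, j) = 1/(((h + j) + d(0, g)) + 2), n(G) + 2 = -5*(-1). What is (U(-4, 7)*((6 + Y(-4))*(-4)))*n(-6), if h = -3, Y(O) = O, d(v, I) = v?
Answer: -4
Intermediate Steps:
n(G) = 3 (n(G) = -2 - 5*(-1) = -2 + 5 = 3)
U(g, j) = 1/(-1 + j) (U(g, j) = 1/(((-3 + j) + 0) + 2) = 1/((-3 + j) + 2) = 1/(-1 + j))
(U(-4, 7)*((6 + Y(-4))*(-4)))*n(-6) = (((6 - 4)*(-4))/(-1 + 7))*3 = ((2*(-4))/6)*3 = ((1/6)*(-8))*3 = -4/3*3 = -4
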